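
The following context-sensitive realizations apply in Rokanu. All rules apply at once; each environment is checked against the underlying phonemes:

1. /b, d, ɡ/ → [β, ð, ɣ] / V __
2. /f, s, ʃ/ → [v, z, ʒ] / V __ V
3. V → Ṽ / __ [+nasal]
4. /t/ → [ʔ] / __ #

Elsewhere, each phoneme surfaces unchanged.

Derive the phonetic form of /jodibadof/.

/j/ — not in any rule's target class → [j].
/o/ (between /j/ and /d/): rule 3 targets it, but not before a nasal consonant → unchanged [o].
/d/ meets the environment for rule 1 (immediately after a vowel) → [ð].
/i/ (between /d/ and /b/) fails the environment for rule 3, so it stays [i].
/b/ (between /i/ and /a/) occurs immediately after a vowel → [β] by rule 1.
/a/ (between /b/ and /d/) is in the target of rule 3 but the environment (before a nasal consonant) is not met → [a].
Rule 1 applies to /d/ (between /a/ and /o/: immediately after a vowel) → [ð].
/o/ — between /d/ and /f/; rule 3 does not apply here → [o].
/f/ (word-final) fails the environment for rule 2, so it stays [f].

[joðiβaðof]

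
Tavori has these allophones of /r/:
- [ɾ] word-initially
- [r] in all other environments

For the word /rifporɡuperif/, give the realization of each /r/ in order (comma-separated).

Occurrence 1 (position 1): word-initially → [ɾ].
Occurrence 2 (position 6): no conditioning environment matches → elsewhere allophone [r].
Occurrence 3 (position 11): no conditioning environment matches → elsewhere allophone [r].

[ɾ], [r], [r]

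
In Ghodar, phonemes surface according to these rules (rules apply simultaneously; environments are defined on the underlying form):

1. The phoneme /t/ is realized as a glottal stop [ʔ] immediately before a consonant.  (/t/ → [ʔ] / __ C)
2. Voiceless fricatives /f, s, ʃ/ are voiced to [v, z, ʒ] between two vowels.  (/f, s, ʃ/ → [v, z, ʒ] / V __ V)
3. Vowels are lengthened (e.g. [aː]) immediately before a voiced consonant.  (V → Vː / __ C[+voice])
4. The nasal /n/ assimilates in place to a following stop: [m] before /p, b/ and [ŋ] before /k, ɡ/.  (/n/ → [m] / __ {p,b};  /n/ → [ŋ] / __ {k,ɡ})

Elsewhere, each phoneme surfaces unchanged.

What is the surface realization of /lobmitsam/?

[loːbmiʔsaːm]

/o/ (between /l/ and /b/): before a voiced consonant, so rule 3 applies → [oː].
/i/ (between /m/ and /t/) fails the environment for rule 3, so it stays [i].
/t/ — between /i/ and /s/, immediately before a consonant — surfaces as [ʔ] (rule 1).
/s/ (between /t/ and /a/) is in the target of rule 2 but the environment (between two vowels) is not met → [s].
/a/ (between /s/ and /m/): before a voiced consonant, so rule 3 applies → [aː].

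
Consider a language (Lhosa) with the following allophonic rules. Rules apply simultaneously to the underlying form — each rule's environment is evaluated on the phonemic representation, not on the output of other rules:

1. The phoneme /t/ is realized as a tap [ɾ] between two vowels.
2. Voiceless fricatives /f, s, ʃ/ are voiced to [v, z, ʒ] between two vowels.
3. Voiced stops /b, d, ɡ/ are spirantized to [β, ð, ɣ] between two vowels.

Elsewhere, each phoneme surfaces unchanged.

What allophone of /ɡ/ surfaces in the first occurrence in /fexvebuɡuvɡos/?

/ɡ/ meets the environment for rule 3 (between two vowels) → [ɣ].

[ɣ]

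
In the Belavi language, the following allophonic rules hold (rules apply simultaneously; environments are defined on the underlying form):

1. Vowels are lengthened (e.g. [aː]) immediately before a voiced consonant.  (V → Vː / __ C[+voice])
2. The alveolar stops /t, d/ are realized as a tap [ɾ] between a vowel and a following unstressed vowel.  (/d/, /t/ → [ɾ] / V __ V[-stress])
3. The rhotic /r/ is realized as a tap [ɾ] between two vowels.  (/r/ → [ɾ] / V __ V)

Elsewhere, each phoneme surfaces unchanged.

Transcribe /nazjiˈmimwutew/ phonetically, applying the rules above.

/n/ — not in any rule's target class → [n].
/a/ (between /n/ and /z/) occurs before a voiced consonant → [aː] by rule 1.
/z/ (between /a/ and /j/) is unaffected → [z].
/j/ stays [j].
Rule 1 applies to /i/ (between /j/ and /m/: before a voiced consonant) → [iː].
/m/ (between /i/ and /i/) is unaffected → [m].
/i/ (between /m/ and /m/) occurs before a voiced consonant → [iː] by rule 1.
/m/ stays [m].
/w/ (between /m/ and /u/) is unaffected → [w].
/u/ (between /w/ and /t/): rule 1 targets it, but not before a voiced consonant → unchanged [u].
Rule 2 applies to /t/ (between /u/ and /e/: between a vowel and a following unstressed vowel) → [ɾ].
/e/ (between /t/ and /w/): before a voiced consonant, so rule 1 applies → [eː].
/w/ (word-final) is unaffected → [w].

[naːzjiːˈmiːmwuɾeːw]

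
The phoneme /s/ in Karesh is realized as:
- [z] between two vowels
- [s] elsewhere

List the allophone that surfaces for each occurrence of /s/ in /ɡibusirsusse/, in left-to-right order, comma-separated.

Occurrence 1 (position 5): between two vowels → [z].
Occurrence 2 (position 8): no conditioning environment matches → elsewhere allophone [s].
Occurrence 3 (position 10): no conditioning environment matches → elsewhere allophone [s].
Occurrence 4 (position 11): no conditioning environment matches → elsewhere allophone [s].

[z], [s], [s], [s]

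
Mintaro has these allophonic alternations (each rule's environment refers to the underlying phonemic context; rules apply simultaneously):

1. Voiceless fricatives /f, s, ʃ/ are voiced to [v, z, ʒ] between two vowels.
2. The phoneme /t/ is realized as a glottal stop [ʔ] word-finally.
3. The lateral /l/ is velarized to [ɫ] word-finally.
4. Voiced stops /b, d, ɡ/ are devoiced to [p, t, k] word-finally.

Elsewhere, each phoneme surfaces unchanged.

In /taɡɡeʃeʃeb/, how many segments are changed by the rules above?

3

Segments that undergo a rule: /ʃ/ → [ʒ] (rule 1); /ʃ/ → [ʒ] (rule 1); /b/ → [p] (rule 4).
All other segments surface unchanged.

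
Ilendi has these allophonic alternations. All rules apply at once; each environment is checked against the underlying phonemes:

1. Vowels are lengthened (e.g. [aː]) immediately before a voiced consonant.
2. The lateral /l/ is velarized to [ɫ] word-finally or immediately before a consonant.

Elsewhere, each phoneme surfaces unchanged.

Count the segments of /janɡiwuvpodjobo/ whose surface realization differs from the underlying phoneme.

5

Segments that undergo a rule: /a/ → [aː] (rule 1); /i/ → [iː] (rule 1); /u/ → [uː] (rule 1); /o/ → [oː] (rule 1); /o/ → [oː] (rule 1).
All other segments surface unchanged.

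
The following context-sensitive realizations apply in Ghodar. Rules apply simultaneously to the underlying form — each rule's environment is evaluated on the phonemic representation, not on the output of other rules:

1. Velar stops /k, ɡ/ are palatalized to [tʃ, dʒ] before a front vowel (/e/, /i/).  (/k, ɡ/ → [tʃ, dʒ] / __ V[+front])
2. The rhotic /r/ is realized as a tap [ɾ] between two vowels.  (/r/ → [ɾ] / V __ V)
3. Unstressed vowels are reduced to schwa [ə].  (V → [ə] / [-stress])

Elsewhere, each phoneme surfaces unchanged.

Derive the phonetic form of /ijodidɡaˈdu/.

/i/ (word-initial): in an unstressed syllable, so rule 3 applies → [ə].
/o/ (between /j/ and /d/): in an unstressed syllable, so rule 3 applies → [ə].
/i/ — between /d/ and /d/, in an unstressed syllable — surfaces as [ə] (rule 3).
/ɡ/ (between /d/ and /a/): rule 1 targets it, but not before a front vowel → unchanged [ɡ].
/a/ (between /ɡ/ and /d/): in an unstressed syllable, so rule 3 applies → [ə].
/u/ (word-final) is in the target of rule 3 but the environment (in an unstressed syllable) is not met → [u].

[əjədədɡəˈdu]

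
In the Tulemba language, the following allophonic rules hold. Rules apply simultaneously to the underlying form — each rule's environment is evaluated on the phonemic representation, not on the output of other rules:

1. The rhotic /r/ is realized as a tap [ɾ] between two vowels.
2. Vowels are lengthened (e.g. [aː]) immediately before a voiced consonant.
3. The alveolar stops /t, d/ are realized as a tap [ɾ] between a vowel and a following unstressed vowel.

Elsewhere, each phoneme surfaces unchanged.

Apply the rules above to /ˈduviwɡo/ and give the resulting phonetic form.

[ˈduːviːwɡo]

/d/ (word-initial): rule 3 targets it, but not between a vowel and a following unstressed vowel → unchanged [d].
/u/ (between /d/ and /v/) occurs before a voiced consonant → [uː] by rule 2.
/v/ (between /u/ and /i/) is unaffected → [v].
/i/ — between /v/ and /w/, before a voiced consonant — surfaces as [iː] (rule 2).
/w/ (between /i/ and /ɡ/) is unaffected → [w].
/ɡ/ (between /w/ and /o/): no rule targets it → [ɡ].
/o/ (word-final) is in the target of rule 2 but the environment (before a voiced consonant) is not met → [o].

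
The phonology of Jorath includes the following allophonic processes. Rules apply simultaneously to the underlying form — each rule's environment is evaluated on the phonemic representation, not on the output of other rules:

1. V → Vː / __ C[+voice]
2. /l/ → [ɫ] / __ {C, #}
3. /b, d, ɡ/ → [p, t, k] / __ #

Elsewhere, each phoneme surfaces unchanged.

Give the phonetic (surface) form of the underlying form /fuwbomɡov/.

[fuːwboːmɡoːv]

/f/ (word-initial) is unaffected → [f].
/u/ — between /f/ and /w/, before a voiced consonant — surfaces as [uː] (rule 1).
/w/ stays [w].
/b/ — between /w/ and /o/; rule 3 does not apply here → [b].
/o/ (between /b/ and /m/) occurs before a voiced consonant → [oː] by rule 1.
/m/ stays [m].
/ɡ/ (between /m/ and /o/): rule 3 targets it, but not word-finally → unchanged [ɡ].
/o/ meets the environment for rule 1 (before a voiced consonant) → [oː].
/v/ (word-final) is unaffected → [v].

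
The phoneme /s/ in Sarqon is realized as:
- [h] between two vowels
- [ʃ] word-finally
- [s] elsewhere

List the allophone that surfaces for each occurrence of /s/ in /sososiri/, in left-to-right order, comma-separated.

Occurrence 1 (position 1): no conditioning environment matches → elsewhere allophone [s].
Occurrence 2 (position 3): between two vowels → [h].
Occurrence 3 (position 5): between two vowels → [h].

[s], [h], [h]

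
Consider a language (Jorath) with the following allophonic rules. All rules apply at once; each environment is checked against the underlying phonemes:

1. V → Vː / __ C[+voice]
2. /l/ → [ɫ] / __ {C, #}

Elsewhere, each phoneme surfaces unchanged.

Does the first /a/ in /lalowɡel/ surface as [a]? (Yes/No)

/a/ — between /l/ and /l/, before a voiced consonant — surfaces as [aː] (rule 1).
The actual realization is [aː], not [a].

No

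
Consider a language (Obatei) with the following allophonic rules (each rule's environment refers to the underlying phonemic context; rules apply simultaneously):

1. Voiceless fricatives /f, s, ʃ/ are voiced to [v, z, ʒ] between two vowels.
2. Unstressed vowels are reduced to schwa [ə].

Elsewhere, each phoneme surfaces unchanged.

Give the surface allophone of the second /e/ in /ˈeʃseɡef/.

[ə]

/e/ — between /s/ and /ɡ/, in an unstressed syllable — surfaces as [ə] (rule 2).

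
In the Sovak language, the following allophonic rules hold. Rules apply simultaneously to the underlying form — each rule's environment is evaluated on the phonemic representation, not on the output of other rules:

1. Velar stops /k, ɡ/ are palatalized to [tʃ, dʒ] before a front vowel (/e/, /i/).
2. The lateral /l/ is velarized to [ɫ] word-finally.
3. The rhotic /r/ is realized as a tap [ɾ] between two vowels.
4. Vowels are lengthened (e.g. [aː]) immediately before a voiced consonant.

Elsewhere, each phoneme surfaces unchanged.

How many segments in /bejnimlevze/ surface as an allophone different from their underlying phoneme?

3

Segments that undergo a rule: /e/ → [eː] (rule 4); /i/ → [iː] (rule 4); /e/ → [eː] (rule 4).
All other segments surface unchanged.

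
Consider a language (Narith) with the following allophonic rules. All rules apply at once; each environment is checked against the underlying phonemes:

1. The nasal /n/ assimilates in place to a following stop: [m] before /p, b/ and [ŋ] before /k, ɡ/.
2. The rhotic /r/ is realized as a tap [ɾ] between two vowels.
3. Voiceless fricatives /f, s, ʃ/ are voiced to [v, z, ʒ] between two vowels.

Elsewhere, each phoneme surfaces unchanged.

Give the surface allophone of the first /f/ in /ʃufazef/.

Rule 3 applies to /f/ (between /u/ and /a/: between two vowels) → [v].

[v]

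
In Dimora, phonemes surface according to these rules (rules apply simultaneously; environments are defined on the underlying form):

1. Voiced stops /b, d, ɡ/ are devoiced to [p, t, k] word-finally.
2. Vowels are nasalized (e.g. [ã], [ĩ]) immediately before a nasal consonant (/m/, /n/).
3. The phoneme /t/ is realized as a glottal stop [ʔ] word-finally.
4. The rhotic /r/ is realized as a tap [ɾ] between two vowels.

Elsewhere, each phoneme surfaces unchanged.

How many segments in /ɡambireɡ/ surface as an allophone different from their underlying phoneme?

Segments that undergo a rule: /a/ → [ã] (rule 2); /r/ → [ɾ] (rule 4); /ɡ/ → [k] (rule 1).
All other segments surface unchanged.

3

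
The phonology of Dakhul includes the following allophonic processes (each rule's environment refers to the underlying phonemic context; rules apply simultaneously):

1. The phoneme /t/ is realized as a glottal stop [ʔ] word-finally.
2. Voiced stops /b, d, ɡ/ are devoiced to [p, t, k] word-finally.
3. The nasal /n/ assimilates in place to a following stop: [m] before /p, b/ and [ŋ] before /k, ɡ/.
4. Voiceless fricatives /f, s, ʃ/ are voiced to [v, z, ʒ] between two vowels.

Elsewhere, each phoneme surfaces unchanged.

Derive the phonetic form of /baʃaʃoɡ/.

[baʒaʒok]

/b/ (word-initial) is in the target of rule 2 but the environment (word-finally) is not met → [b].
/a/ stays [a].
/ʃ/ (between /a/ and /a/) occurs between two vowels → [ʒ] by rule 4.
/a/ (between /ʃ/ and /ʃ/): no rule targets it → [a].
/ʃ/ meets the environment for rule 4 (between two vowels) → [ʒ].
/o/ (between /ʃ/ and /ɡ/): no rule targets it → [o].
Rule 2 applies to /ɡ/ (word-final: word-finally) → [k].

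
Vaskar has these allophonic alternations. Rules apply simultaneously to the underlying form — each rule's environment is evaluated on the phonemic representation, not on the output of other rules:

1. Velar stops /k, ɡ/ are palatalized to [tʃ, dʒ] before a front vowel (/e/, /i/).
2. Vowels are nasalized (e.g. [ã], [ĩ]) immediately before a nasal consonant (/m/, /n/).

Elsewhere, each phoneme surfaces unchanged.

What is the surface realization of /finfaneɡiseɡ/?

[fĩnfãnedʒiseɡ]

/f/ — not in any rule's target class → [f].
/i/ (between /f/ and /n/): before a nasal consonant, so rule 2 applies → [ĩ].
/n/ stays [n].
/f/ (between /n/ and /a/) is unaffected → [f].
/a/ (between /f/ and /n/) occurs before a nasal consonant → [ã] by rule 2.
/n/ (between /a/ and /e/) is unaffected → [n].
/e/ — between /n/ and /ɡ/; rule 2 does not apply here → [e].
Rule 1 applies to /ɡ/ (between /e/ and /i/: before a front vowel) → [dʒ].
/i/ (between /ɡ/ and /s/) fails the environment for rule 2, so it stays [i].
/s/ (between /i/ and /e/) is unaffected → [s].
/e/ (between /s/ and /ɡ/): rule 2 targets it, but not before a nasal consonant → unchanged [e].
/ɡ/ (word-final) fails the environment for rule 1, so it stays [ɡ].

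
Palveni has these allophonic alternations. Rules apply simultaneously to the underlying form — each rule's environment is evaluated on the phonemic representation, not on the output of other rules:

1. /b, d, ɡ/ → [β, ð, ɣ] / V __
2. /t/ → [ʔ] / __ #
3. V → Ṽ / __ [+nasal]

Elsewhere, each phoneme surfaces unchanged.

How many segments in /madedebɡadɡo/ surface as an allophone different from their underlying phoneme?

Segments that undergo a rule: /d/ → [ð] (rule 1); /d/ → [ð] (rule 1); /b/ → [β] (rule 1); /d/ → [ð] (rule 1).
All other segments surface unchanged.

4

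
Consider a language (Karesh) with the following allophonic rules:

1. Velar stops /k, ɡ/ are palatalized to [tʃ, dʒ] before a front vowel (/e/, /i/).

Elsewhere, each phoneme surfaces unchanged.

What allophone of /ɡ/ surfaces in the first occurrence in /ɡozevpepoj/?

[ɡ]

/ɡ/ (word-initial): rule 1 targets it, but not before a front vowel → unchanged [ɡ].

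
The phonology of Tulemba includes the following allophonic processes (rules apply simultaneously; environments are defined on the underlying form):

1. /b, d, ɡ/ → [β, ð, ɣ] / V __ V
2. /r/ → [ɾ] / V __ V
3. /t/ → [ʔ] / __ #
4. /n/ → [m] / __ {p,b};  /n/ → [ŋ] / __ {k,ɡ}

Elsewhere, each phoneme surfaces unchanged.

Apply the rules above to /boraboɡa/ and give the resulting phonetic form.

[boɾaβoɣa]

/b/ (word-initial) fails the environment for rule 1, so it stays [b].
/o/ (between /b/ and /r/) is unaffected → [o].
/r/ — between /o/ and /a/, between two vowels — surfaces as [ɾ] (rule 2).
/a/ — not in any rule's target class → [a].
/b/ — between /a/ and /o/, between two vowels — surfaces as [β] (rule 1).
/o/ (between /b/ and /ɡ/) is unaffected → [o].
Rule 1 applies to /ɡ/ (between /o/ and /a/: between two vowels) → [ɣ].
/a/ — not in any rule's target class → [a].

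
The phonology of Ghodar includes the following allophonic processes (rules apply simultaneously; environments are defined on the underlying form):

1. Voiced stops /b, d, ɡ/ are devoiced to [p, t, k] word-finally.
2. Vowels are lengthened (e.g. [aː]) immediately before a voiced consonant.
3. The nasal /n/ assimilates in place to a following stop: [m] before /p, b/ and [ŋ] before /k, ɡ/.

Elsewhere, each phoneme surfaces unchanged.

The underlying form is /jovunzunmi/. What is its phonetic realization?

[joːvuːnzuːnmi]

/j/ — not in any rule's target class → [j].
Rule 2 applies to /o/ (between /j/ and /v/: before a voiced consonant) → [oː].
/v/ stays [v].
/u/ (between /v/ and /n/) occurs before a voiced consonant → [uː] by rule 2.
/n/ (between /u/ and /z/): rule 3 targets it, but not before a labial or velar stop → unchanged [n].
/z/ stays [z].
/u/ (between /z/ and /n/) occurs before a voiced consonant → [uː] by rule 2.
/n/ (between /u/ and /m/): rule 3 targets it, but not before a labial or velar stop → unchanged [n].
/m/ — not in any rule's target class → [m].
/i/ (word-final) fails the environment for rule 2, so it stays [i].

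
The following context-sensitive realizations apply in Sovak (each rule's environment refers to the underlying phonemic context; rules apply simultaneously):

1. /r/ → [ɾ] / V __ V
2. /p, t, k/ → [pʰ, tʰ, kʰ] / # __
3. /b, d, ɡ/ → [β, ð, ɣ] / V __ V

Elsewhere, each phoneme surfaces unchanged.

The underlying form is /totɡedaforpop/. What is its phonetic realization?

/t/ (word-initial): word-initially, so rule 2 applies → [tʰ].
/o/ (between /t/ and /t/) is unaffected → [o].
/t/ — between /o/ and /ɡ/; rule 2 does not apply here → [t].
/ɡ/ — between /t/ and /e/; rule 3 does not apply here → [ɡ].
/e/ (between /ɡ/ and /d/) is unaffected → [e].
/d/ — between /e/ and /a/, between two vowels — surfaces as [ð] (rule 3).
/a/ (between /d/ and /f/): no rule targets it → [a].
/f/ (between /a/ and /o/): no rule targets it → [f].
/o/ (between /f/ and /r/) is unaffected → [o].
/r/ (between /o/ and /p/) is in the target of rule 1 but the environment (between two vowels) is not met → [r].
/p/ (between /r/ and /o/) is in the target of rule 2 but the environment (word-initially) is not met → [p].
/o/ stays [o].
/p/ (word-final): rule 2 targets it, but not word-initially → unchanged [p].

[tʰotɡeðaforpop]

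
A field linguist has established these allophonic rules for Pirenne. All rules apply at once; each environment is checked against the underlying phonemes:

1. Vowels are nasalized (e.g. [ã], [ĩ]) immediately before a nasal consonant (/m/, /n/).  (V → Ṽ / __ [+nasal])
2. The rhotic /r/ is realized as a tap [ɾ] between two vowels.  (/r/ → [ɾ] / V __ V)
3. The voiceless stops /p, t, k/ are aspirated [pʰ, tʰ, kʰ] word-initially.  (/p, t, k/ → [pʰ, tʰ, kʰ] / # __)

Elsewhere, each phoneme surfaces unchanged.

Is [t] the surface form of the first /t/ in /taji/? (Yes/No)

No

/t/ meets the environment for rule 3 (word-initially) → [tʰ].
The actual realization is [tʰ], not [t].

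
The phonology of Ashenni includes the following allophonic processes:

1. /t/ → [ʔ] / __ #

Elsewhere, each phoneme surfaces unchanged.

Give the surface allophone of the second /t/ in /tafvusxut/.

[ʔ]

/t/ (word-final) occurs word-finally → [ʔ] by rule 1.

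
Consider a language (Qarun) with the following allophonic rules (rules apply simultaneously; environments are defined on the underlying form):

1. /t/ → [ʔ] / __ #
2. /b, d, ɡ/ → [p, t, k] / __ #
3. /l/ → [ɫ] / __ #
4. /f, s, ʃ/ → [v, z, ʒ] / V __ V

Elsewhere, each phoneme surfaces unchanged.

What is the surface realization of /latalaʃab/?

[latalaʒap]

/l/ (word-initial): rule 3 targets it, but not word-finally → unchanged [l].
/a/ (between /l/ and /t/): no rule targets it → [a].
/t/ — between /a/ and /a/; rule 1 does not apply here → [t].
/a/ (between /t/ and /l/) is unaffected → [a].
/l/ (between /a/ and /a/) is in the target of rule 3 but the environment (word-finally) is not met → [l].
/a/ (between /l/ and /ʃ/) is unaffected → [a].
/ʃ/ meets the environment for rule 4 (between two vowels) → [ʒ].
/a/ (between /ʃ/ and /b/): no rule targets it → [a].
/b/ — word-final, word-finally — surfaces as [p] (rule 2).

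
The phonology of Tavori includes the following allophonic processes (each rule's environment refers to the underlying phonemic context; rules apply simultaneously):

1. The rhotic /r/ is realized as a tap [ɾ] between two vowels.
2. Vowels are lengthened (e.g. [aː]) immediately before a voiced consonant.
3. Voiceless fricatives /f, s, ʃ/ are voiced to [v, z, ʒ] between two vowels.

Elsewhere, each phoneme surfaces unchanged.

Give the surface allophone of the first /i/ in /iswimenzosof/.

[i]

/i/ — word-initial; rule 2 does not apply here → [i].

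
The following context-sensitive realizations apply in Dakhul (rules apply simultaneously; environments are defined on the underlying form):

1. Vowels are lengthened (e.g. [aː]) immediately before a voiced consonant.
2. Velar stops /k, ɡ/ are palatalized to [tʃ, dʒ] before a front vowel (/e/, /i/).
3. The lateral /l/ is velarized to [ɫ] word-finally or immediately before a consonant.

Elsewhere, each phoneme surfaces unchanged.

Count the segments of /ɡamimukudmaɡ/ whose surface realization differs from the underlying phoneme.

Segments that undergo a rule: /a/ → [aː] (rule 1); /i/ → [iː] (rule 1); /u/ → [uː] (rule 1); /a/ → [aː] (rule 1).
All other segments surface unchanged.

4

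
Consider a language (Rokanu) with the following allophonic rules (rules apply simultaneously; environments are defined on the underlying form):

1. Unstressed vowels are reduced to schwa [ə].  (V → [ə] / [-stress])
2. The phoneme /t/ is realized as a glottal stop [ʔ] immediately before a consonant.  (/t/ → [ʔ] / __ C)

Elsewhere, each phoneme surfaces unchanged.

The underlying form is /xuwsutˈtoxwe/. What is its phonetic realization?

/u/ (between /x/ and /w/): in an unstressed syllable, so rule 1 applies → [ə].
/u/ (between /s/ and /t/): in an unstressed syllable, so rule 1 applies → [ə].
/t/ (between /u/ and /t/): immediately before a consonant, so rule 2 applies → [ʔ].
/t/ (between /t/ and /o/) fails the environment for rule 2, so it stays [t].
/o/ (between /t/ and /x/): rule 1 targets it, but not in an unstressed syllable → unchanged [o].
/e/ — word-final, in an unstressed syllable — surfaces as [ə] (rule 1).

[xəwsəʔˈtoxwə]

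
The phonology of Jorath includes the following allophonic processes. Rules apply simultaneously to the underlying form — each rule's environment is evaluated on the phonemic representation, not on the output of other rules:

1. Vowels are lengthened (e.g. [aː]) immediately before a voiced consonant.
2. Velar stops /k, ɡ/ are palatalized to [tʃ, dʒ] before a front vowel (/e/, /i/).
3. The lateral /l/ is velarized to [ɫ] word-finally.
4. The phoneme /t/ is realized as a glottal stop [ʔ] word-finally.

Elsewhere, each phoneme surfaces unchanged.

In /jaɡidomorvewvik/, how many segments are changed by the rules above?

Segments that undergo a rule: /a/ → [aː] (rule 1); /ɡ/ → [dʒ] (rule 2); /i/ → [iː] (rule 1); /o/ → [oː] (rule 1); /o/ → [oː] (rule 1); /e/ → [eː] (rule 1).
All other segments surface unchanged.

6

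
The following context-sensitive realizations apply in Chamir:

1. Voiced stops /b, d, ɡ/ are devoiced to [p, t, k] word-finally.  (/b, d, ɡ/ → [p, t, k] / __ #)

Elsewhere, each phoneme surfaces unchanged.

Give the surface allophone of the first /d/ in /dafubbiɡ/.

/d/ (word-initial): rule 1 targets it, but not word-finally → unchanged [d].

[d]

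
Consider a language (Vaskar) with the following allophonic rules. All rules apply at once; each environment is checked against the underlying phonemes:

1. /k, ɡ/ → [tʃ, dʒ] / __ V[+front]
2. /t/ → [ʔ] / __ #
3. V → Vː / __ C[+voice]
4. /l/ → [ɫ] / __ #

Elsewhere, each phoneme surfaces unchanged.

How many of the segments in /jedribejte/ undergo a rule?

3

Segments that undergo a rule: /e/ → [eː] (rule 3); /i/ → [iː] (rule 3); /e/ → [eː] (rule 3).
All other segments surface unchanged.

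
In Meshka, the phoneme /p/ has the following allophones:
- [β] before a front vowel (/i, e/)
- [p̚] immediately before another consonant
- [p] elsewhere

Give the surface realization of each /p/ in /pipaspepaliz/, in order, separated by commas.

[β], [p], [β], [p]

Occurrence 1 (position 1): before a front vowel (/i, e/) → [β].
Occurrence 2 (position 3): no conditioning environment matches → elsewhere allophone [p].
Occurrence 3 (position 6): before a front vowel (/i, e/) → [β].
Occurrence 4 (position 8): no conditioning environment matches → elsewhere allophone [p].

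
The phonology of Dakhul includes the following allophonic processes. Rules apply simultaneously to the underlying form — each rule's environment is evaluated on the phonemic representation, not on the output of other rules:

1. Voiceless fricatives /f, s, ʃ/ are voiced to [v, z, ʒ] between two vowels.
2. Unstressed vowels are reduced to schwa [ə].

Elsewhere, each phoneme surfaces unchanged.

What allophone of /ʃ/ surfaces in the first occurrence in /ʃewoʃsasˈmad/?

/ʃ/ (word-initial): rule 1 targets it, but not between two vowels → unchanged [ʃ].

[ʃ]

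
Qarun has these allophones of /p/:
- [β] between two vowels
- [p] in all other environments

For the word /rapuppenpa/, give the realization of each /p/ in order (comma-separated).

Occurrence 1 (position 3): between two vowels → [β].
Occurrence 2 (position 5): no conditioning environment matches → elsewhere allophone [p].
Occurrence 3 (position 6): no conditioning environment matches → elsewhere allophone [p].
Occurrence 4 (position 9): no conditioning environment matches → elsewhere allophone [p].

[β], [p], [p], [p]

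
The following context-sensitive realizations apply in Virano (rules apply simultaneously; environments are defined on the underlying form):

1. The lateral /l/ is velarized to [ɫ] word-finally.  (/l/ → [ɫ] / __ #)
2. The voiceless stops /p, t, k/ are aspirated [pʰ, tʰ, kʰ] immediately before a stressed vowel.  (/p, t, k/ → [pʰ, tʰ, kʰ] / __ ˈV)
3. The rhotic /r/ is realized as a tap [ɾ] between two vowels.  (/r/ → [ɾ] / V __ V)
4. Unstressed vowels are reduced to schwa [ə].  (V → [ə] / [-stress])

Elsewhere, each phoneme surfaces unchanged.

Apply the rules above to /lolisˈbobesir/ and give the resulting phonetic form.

[lələsˈbobəsər]

/l/ (word-initial): rule 1 targets it, but not word-finally → unchanged [l].
/o/ (between /l/ and /l/) occurs in an unstressed syllable → [ə] by rule 4.
/l/ (between /o/ and /i/) is in the target of rule 1 but the environment (word-finally) is not met → [l].
/i/ (between /l/ and /s/): in an unstressed syllable, so rule 4 applies → [ə].
/o/ (between /b/ and /b/) is in the target of rule 4 but the environment (in an unstressed syllable) is not met → [o].
/e/ — between /b/ and /s/, in an unstressed syllable — surfaces as [ə] (rule 4).
/i/ — between /s/ and /r/, in an unstressed syllable — surfaces as [ə] (rule 4).
/r/ (word-final) fails the environment for rule 3, so it stays [r].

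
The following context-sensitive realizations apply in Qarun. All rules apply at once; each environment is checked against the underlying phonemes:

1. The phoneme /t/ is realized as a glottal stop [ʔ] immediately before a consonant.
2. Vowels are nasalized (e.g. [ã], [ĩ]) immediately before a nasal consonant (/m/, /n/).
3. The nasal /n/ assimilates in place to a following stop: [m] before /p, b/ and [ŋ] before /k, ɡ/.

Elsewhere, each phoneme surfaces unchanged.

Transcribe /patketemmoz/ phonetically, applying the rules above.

/a/ — between /p/ and /t/; rule 2 does not apply here → [a].
/t/ (between /a/ and /k/) occurs immediately before a consonant → [ʔ] by rule 1.
/e/ — between /k/ and /t/; rule 2 does not apply here → [e].
/t/ (between /e/ and /e/) fails the environment for rule 1, so it stays [t].
/e/ (between /t/ and /m/) occurs before a nasal consonant → [ẽ] by rule 2.
/o/ (between /m/ and /z/): rule 2 targets it, but not before a nasal consonant → unchanged [o].

[paʔketẽmmoz]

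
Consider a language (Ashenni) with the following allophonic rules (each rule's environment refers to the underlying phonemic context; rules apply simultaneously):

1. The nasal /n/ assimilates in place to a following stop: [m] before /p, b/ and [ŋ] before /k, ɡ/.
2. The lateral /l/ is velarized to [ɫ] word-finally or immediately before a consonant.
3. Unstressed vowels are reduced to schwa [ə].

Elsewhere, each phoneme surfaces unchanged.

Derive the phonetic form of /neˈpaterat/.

/n/ — word-initial; rule 1 does not apply here → [n].
/e/ meets the environment for rule 3 (in an unstressed syllable) → [ə].
/p/ stays [p].
/a/ (between /p/ and /t/) fails the environment for rule 3, so it stays [a].
/t/ — not in any rule's target class → [t].
/e/ — between /t/ and /r/, in an unstressed syllable — surfaces as [ə] (rule 3).
/r/ stays [r].
Rule 3 applies to /a/ (between /r/ and /t/: in an unstressed syllable) → [ə].
/t/ — not in any rule's target class → [t].

[nəˈpatərət]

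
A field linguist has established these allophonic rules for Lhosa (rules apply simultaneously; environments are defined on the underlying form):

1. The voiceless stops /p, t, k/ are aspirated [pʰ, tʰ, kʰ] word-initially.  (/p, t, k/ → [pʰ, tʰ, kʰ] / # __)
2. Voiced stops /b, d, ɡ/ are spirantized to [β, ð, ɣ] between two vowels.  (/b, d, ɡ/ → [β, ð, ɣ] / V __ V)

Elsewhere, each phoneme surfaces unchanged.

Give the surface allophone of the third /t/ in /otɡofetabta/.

/t/ (between /b/ and /a/) fails the environment for rule 1, so it stays [t].

[t]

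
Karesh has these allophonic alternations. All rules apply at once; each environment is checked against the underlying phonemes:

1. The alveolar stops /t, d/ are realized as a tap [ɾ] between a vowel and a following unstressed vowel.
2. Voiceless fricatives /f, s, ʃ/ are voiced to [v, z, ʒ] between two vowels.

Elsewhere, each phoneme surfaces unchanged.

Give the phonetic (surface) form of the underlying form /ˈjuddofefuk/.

/j/ (word-initial): no rule targets it → [j].
/u/ (between /j/ and /d/): no rule targets it → [u].
/d/ (between /u/ and /d/) is in the target of rule 1 but the environment (between a vowel and a following unstressed vowel) is not met → [d].
/d/ — between /d/ and /o/; rule 1 does not apply here → [d].
/o/ stays [o].
/f/ meets the environment for rule 2 (between two vowels) → [v].
/e/ (between /f/ and /f/) is unaffected → [e].
/f/ (between /e/ and /u/) occurs between two vowels → [v] by rule 2.
/u/ (between /f/ and /k/) is unaffected → [u].
/k/ (word-final) is unaffected → [k].

[ˈjuddovevuk]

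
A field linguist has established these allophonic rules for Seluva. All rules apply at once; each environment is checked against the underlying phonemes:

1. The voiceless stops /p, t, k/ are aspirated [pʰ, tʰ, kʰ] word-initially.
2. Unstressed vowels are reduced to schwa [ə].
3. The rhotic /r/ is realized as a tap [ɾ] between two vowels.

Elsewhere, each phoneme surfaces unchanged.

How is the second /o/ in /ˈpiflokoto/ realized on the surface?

/o/ (between /k/ and /t/) occurs in an unstressed syllable → [ə] by rule 2.

[ə]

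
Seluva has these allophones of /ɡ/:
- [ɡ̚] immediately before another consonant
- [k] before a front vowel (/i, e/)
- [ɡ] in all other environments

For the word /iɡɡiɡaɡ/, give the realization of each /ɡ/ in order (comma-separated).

Occurrence 1 (position 2): immediately before another consonant → [ɡ̚].
Occurrence 2 (position 3): before a front vowel (/i, e/) → [k].
Occurrence 3 (position 5): no conditioning environment matches → elsewhere allophone [ɡ].
Occurrence 4 (position 7): no conditioning environment matches → elsewhere allophone [ɡ].

[ɡ̚], [k], [ɡ], [ɡ]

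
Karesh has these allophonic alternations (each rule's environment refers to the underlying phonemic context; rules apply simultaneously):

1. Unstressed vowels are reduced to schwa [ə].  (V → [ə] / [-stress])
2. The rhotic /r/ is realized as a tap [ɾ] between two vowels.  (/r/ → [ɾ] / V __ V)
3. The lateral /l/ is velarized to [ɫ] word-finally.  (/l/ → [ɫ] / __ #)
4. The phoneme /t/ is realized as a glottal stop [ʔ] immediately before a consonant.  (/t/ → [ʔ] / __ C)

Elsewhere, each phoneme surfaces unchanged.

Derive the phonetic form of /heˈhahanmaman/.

[həˈhahənməmən]

/h/ (word-initial): no rule targets it → [h].
Rule 1 applies to /e/ (between /h/ and /h/: in an unstressed syllable) → [ə].
/h/ stays [h].
/a/ (between /h/ and /h/): rule 1 targets it, but not in an unstressed syllable → unchanged [a].
/h/ (between /a/ and /a/): no rule targets it → [h].
/a/ (between /h/ and /n/): in an unstressed syllable, so rule 1 applies → [ə].
/n/ stays [n].
/m/ stays [m].
/a/ (between /m/ and /m/): in an unstressed syllable, so rule 1 applies → [ə].
/m/ (between /a/ and /a/): no rule targets it → [m].
/a/ (between /m/ and /n/) occurs in an unstressed syllable → [ə] by rule 1.
/n/ (word-final): no rule targets it → [n].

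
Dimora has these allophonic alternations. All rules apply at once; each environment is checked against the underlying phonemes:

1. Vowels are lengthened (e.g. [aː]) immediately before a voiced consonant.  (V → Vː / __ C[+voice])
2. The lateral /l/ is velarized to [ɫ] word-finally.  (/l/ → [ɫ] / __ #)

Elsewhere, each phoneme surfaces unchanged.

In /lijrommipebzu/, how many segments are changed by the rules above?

Segments that undergo a rule: /i/ → [iː] (rule 1); /o/ → [oː] (rule 1); /e/ → [eː] (rule 1).
All other segments surface unchanged.

3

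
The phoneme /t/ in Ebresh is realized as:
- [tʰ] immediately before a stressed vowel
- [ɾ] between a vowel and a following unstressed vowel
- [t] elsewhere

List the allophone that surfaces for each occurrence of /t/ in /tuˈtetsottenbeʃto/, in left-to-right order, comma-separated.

Occurrence 1 (position 1): no conditioning environment matches → elsewhere allophone [t].
Occurrence 2 (position 3): immediately before a stressed vowel → [tʰ].
Occurrence 3 (position 5): no conditioning environment matches → elsewhere allophone [t].
Occurrence 4 (position 8): no conditioning environment matches → elsewhere allophone [t].
Occurrence 5 (position 9): no conditioning environment matches → elsewhere allophone [t].
Occurrence 6 (position 15): no conditioning environment matches → elsewhere allophone [t].

[t], [tʰ], [t], [t], [t], [t]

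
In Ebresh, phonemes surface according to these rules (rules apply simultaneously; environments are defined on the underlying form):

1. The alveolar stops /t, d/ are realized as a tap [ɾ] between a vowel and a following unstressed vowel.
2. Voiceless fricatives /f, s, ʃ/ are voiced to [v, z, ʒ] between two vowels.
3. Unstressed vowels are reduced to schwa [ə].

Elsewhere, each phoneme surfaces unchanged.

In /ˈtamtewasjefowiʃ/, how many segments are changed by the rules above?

6

Segments that undergo a rule: /e/ → [ə] (rule 3); /a/ → [ə] (rule 3); /e/ → [ə] (rule 3); /f/ → [v] (rule 2); /o/ → [ə] (rule 3); /i/ → [ə] (rule 3).
All other segments surface unchanged.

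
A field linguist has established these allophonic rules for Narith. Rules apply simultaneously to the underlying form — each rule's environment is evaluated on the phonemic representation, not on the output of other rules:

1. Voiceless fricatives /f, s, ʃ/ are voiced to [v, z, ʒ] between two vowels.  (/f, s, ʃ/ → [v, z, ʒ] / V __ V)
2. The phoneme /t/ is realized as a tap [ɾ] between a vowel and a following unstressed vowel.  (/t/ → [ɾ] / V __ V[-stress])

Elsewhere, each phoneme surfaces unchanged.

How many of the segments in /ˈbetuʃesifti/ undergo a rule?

Segments that undergo a rule: /t/ → [ɾ] (rule 2); /ʃ/ → [ʒ] (rule 1); /s/ → [z] (rule 1).
All other segments surface unchanged.

3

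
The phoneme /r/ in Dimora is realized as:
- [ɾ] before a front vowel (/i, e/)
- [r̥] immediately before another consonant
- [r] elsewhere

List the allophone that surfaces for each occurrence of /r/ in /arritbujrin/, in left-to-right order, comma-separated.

[r̥], [ɾ], [ɾ]

Occurrence 1 (position 2): immediately before another consonant → [r̥].
Occurrence 2 (position 3): before a front vowel (/i, e/) → [ɾ].
Occurrence 3 (position 9): before a front vowel (/i, e/) → [ɾ].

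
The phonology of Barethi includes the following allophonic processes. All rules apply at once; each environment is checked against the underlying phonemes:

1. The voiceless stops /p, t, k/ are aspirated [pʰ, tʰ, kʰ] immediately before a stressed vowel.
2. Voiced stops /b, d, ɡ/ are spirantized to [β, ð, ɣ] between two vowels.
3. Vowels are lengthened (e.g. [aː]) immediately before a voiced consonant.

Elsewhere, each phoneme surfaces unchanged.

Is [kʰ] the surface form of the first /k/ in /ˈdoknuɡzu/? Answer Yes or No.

/k/ (between /o/ and /n/): rule 1 targets it, but not immediately before a stressed vowel → unchanged [k].
The actual realization is [k], not [kʰ].

No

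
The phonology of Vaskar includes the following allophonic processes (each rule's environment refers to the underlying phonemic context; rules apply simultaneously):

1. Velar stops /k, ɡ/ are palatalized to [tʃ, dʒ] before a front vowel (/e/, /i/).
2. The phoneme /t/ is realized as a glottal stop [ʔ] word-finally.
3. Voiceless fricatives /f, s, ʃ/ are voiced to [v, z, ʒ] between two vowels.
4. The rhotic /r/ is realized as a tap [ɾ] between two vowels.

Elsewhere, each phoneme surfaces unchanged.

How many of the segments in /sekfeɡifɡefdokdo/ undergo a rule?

2

Segments that undergo a rule: /ɡ/ → [dʒ] (rule 1); /ɡ/ → [dʒ] (rule 1).
All other segments surface unchanged.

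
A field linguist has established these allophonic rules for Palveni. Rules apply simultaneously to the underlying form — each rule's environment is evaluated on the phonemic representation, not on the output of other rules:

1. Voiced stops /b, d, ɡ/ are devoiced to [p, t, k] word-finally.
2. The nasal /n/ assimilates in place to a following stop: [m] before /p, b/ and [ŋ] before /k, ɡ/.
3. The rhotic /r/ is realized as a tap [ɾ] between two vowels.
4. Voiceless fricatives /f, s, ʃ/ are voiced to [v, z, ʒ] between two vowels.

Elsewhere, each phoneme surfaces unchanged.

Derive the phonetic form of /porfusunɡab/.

/r/ (between /o/ and /f/) is in the target of rule 3 but the environment (between two vowels) is not met → [r].
/f/ (between /r/ and /u/) fails the environment for rule 4, so it stays [f].
/s/ (between /u/ and /u/): between two vowels, so rule 4 applies → [z].
/n/ — between /u/ and /ɡ/, before a labial or velar stop — surfaces as [ŋ] (rule 2).
/ɡ/ (between /n/ and /a/) fails the environment for rule 1, so it stays [ɡ].
/b/ (word-final) occurs word-finally → [p] by rule 1.

[porfuzuŋɡap]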